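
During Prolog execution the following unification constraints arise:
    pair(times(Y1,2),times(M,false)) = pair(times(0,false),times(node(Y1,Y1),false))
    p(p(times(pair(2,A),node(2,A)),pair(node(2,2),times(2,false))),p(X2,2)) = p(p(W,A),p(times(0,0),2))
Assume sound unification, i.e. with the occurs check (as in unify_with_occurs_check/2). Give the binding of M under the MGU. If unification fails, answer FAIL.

FAIL

Decompose pair/2: times(Y1,2) = times(0,false),  times(M,false) = times(node(Y1,Y1),false).
Decompose times/2: Y1 = 0,  2 = false.
Bind Y1 := 0; substituting into the one remaining equation that mentions Y1 gives: times(M,false) = times(node(0,0),false).
Clash: constants 2 and false differ; no unifier exists.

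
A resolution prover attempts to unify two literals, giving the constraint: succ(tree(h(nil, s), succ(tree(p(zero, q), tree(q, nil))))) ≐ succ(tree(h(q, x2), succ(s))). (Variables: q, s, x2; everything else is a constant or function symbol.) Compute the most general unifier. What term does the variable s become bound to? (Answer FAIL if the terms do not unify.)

tree(p(zero, nil), tree(nil, nil))

Decompose succ/1: tree(h(nil, s), succ(tree(p(zero, q), tree(q, nil)))) ≐ tree(h(q, x2), succ(s)).
Decompose tree/2: h(nil, s) ≐ h(q, x2),  succ(tree(p(zero, q), tree(q, nil))) ≐ succ(s).
Decompose h/2: nil ≐ q,  s ≐ x2.
Bind q := nil; substituting into the one remaining equation that mentions q gives: succ(tree(p(zero, nil), tree(nil, nil))) ≐ succ(s).
Bind s := x2; substituting into the remaining equation gives: succ(tree(p(zero, nil), tree(nil, nil))) ≐ succ(x2).
Decompose succ/1: tree(p(zero, nil), tree(nil, nil)) ≐ x2.
Bind x2 := tree(p(zero, nil), tree(nil, nil)). Substituting into the earlier binding gives s := tree(p(zero, nil), tree(nil, nil)).
MGU = { q ↦ nil, s ↦ tree(p(zero, nil), tree(nil, nil)), x2 ↦ tree(p(zero, nil), tree(nil, nil)) }, so s ↦ tree(p(zero, nil), tree(nil, nil)).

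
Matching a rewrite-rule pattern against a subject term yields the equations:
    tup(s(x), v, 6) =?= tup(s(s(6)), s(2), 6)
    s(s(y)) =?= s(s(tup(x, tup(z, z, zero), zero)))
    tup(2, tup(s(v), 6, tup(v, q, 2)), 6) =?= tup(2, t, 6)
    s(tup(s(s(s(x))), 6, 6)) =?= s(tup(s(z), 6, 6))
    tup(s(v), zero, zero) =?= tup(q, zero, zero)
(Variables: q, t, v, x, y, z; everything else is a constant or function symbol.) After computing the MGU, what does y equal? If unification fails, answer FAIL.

tup(s(6), tup(s(s(s(6))), s(s(s(6))), zero), zero)

Decompose tup/3: s(x) =?= s(s(6)),  v =?= s(2),  6 =?= 6.
Decompose s/1: x =?= s(6).
Bind x := s(6); substituting into the 2 remaining equations that mention x gives: s(s(y)) =?= s(s(tup(s(6), tup(z, z, zero), zero))),  s(tup(s(s(s(s(6)))), 6, 6)) =?= s(tup(s(z), 6, 6)).
Bind v := s(2); substituting into the 2 remaining equations that mention v gives: tup(2, tup(s(s(2)), 6, tup(s(2), q, 2)), 6) =?= tup(2, t, 6),  tup(s(s(2)), zero, zero) =?= tup(q, zero, zero).
Delete trivial equation 6 =?= 6.
Decompose s/1: s(y) =?= s(tup(s(6), tup(z, z, zero), zero)).
Decompose s/1: y =?= tup(s(6), tup(z, z, zero), zero).
Bind y := tup(s(6), tup(z, z, zero), zero); no other remaining equation mentions y.
Decompose tup/3: 2 =?= 2,  tup(s(s(2)), 6, tup(s(2), q, 2)) =?= t,  6 =?= 6.
Delete trivial equation 2 =?= 2.
Bind t := tup(s(s(2)), 6, tup(s(2), q, 2)); no other remaining equation mentions t.
Delete trivial equation 6 =?= 6.
Decompose s/1: tup(s(s(s(s(6)))), 6, 6) =?= tup(s(z), 6, 6).
Decompose tup/3: s(s(s(s(6)))) =?= s(z),  6 =?= 6,  6 =?= 6.
Decompose s/1: s(s(s(6))) =?= z.
Bind z := s(s(s(6))); no other remaining equation mentions z. Substituting into the earlier binding gives y := tup(s(6), tup(s(s(s(6))), s(s(s(6))), zero), zero).
Delete trivial equation 6 =?= 6.
Delete trivial equation 6 =?= 6.
Decompose tup/3: s(s(2)) =?= q,  zero =?= zero,  zero =?= zero.
Bind q := s(s(2)); no other remaining equation mentions q. Substituting into the earlier binding gives t := tup(s(s(2)), 6, tup(s(2), s(s(2)), 2)).
Delete trivial equation zero =?= zero.
Delete trivial equation zero =?= zero.
MGU = { x := s(6), v := s(2), y := tup(s(6), tup(s(s(s(6))), s(s(s(6))), zero), zero), t := tup(s(s(2)), 6, tup(s(2), s(s(2)), 2)), z := s(s(s(6))), q := s(s(2)) }, so y := tup(s(6), tup(s(s(s(6))), s(s(s(6))), zero), zero).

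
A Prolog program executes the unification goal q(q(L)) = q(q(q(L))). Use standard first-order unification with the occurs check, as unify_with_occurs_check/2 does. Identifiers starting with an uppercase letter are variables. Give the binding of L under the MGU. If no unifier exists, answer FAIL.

Decompose q/1: q(L) = q(q(L)).
Decompose q/1: L = q(L).
Occurs check fails: L occurs in q(L); the equation L = q(L) has no finite solution.

FAIL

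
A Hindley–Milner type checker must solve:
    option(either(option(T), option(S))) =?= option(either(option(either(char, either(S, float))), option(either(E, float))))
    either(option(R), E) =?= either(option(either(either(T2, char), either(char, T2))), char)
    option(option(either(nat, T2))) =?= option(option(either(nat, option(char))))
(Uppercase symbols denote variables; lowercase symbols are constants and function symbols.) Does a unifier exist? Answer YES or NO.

YES

Decompose option/1: either(option(T), option(S)) =?= either(option(either(char, either(S, float))), option(either(E, float))).
Decompose either/2: option(T) =?= option(either(char, either(S, float))),  option(S) =?= option(either(E, float)).
Decompose option/1: T =?= either(char, either(S, float)).
Bind T := either(char, either(S, float)); no other remaining equation mentions T.
Decompose option/1: S =?= either(E, float).
Bind S := either(E, float); no other remaining equation mentions S. Substituting into the earlier binding gives T := either(char, either(either(E, float), float)).
Decompose either/2: option(R) =?= option(either(either(T2, char), either(char, T2))),  E =?= char.
Decompose option/1: R =?= either(either(T2, char), either(char, T2)).
Bind R := either(either(T2, char), either(char, T2)); no other remaining equation mentions R.
Bind E := char; no other remaining equation mentions E. Substituting into the earlier bindings gives T := either(char, either(either(char, float), float)), S := either(char, float).
Decompose option/1: option(either(nat, T2)) =?= option(either(nat, option(char))).
Decompose option/1: either(nat, T2) =?= either(nat, option(char)).
Decompose either/2: nat =?= nat,  T2 =?= option(char).
Delete trivial equation nat =?= nat.
Bind T2 := option(char). Substituting into the earlier binding gives R := either(either(option(char), char), either(char, option(char))).
No equations remain and no clash or occurs-check failure arose, so a unifier exists.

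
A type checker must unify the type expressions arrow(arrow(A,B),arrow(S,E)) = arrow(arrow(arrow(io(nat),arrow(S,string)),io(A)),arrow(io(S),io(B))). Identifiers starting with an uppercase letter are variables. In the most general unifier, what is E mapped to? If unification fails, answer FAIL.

FAIL

Decompose arrow/2: arrow(A,B) = arrow(arrow(io(nat),arrow(S,string)),io(A)),  arrow(S,E) = arrow(io(S),io(B)).
Decompose arrow/2: A = arrow(io(nat),arrow(S,string)),  B = io(A).
Bind A := arrow(io(nat),arrow(S,string)); substituting into the one remaining equation that mentions A gives: B = io(arrow(io(nat),arrow(S,string))).
Bind B := io(arrow(io(nat),arrow(S,string))); substituting into the remaining equation gives: arrow(S,E) = arrow(io(S),io(io(arrow(io(nat),arrow(S,string))))).
Decompose arrow/2: S = io(S),  E = io(io(arrow(io(nat),arrow(S,string)))).
Occurs check fails: S occurs in io(S); the equation S = io(S) has no finite solution.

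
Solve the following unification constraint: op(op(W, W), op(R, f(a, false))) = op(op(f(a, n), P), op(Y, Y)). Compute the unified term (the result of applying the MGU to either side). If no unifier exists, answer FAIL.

Decompose op/2: op(W, W) = op(f(a, n), P),  op(R, f(a, false)) = op(Y, Y).
Decompose op/2: W = f(a, n),  W = P.
Bind W := f(a, n); substituting into the one remaining equation that mentions W gives: f(a, n) = P.
Bind P := f(a, n); no other remaining equation mentions P.
Decompose op/2: R = Y,  f(a, false) = Y.
Bind R := Y; no other remaining equation mentions R.
Bind Y := f(a, false). Substituting into the earlier binding gives R := f(a, false).
Applying the MGU to either side gives op(op(f(a, n), f(a, n)), op(f(a, false), f(a, false))).

op(op(f(a, n), f(a, n)), op(f(a, false), f(a, false)))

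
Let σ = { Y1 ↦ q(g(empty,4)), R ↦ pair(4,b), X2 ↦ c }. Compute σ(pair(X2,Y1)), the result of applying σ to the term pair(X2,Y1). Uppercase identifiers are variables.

pair(c,q(g(empty,4)))

Replace each occurrence of Y1 with q(g(empty,4)).
Replace each occurrence of X2 with c.
Result: pair(c,q(g(empty,4))).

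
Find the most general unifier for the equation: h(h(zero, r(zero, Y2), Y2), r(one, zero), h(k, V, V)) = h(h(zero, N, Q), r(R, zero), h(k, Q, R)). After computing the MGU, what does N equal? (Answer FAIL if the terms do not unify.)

r(zero, one)

Decompose h/3: h(zero, r(zero, Y2), Y2) = h(zero, N, Q),  r(one, zero) = r(R, zero),  h(k, V, V) = h(k, Q, R).
Decompose h/3: zero = zero,  r(zero, Y2) = N,  Y2 = Q.
Delete trivial equation zero = zero.
Bind N := r(zero, Y2); no other remaining equation mentions N.
Bind Y2 := Q; no other remaining equation mentions Y2. Substituting into the earlier binding gives N := r(zero, Q).
Decompose r/2: one = R,  zero = zero.
Bind R := one; substituting into the one remaining equation that mentions R gives: h(k, V, V) = h(k, Q, one).
Delete trivial equation zero = zero.
Decompose h/3: k = k,  V = Q,  V = one.
Delete trivial equation k = k.
Bind V := Q; substituting into the remaining equation gives: Q = one.
Bind Q := one. Substituting into the earlier bindings gives N := r(zero, one), Y2 := one, V := one.
MGU = { N := r(zero, one), Y2 := one, R := one, V := one, Q := one }, so N := r(zero, one).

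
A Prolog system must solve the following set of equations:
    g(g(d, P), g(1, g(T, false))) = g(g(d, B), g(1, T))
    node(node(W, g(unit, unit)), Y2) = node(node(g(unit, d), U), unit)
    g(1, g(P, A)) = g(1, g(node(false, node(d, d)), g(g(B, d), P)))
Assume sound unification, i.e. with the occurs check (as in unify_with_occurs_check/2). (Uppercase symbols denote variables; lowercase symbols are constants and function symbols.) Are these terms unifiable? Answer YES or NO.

Decompose g/2: g(d, P) = g(d, B),  g(1, g(T, false)) = g(1, T).
Decompose g/2: d = d,  P = B.
Delete trivial equation d = d.
Bind P := B; substituting into the one remaining equation that mentions P gives: g(1, g(B, A)) = g(1, g(node(false, node(d, d)), g(g(B, d), B))).
Decompose g/2: 1 = 1,  g(T, false) = T.
Delete trivial equation 1 = 1.
Occurs check fails: T occurs in g(T, false); the equation T = g(T, false) has no finite solution.

NO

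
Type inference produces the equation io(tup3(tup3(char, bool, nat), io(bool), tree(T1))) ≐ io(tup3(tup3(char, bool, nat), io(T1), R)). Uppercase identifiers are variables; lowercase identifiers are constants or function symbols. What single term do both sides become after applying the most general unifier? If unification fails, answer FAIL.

io(tup3(tup3(char, bool, nat), io(bool), tree(bool)))

Decompose io/1: tup3(tup3(char, bool, nat), io(bool), tree(T1)) ≐ tup3(tup3(char, bool, nat), io(T1), R).
Decompose tup3/3: tup3(char, bool, nat) ≐ tup3(char, bool, nat),  io(bool) ≐ io(T1),  tree(T1) ≐ R.
Delete trivial equation tup3(char, bool, nat) ≐ tup3(char, bool, nat).
Decompose io/1: bool ≐ T1.
Bind T1 := bool; substituting into the remaining equation gives: tree(bool) ≐ R.
Bind R := tree(bool).
Applying the MGU to either side gives io(tup3(tup3(char, bool, nat), io(bool), tree(bool))).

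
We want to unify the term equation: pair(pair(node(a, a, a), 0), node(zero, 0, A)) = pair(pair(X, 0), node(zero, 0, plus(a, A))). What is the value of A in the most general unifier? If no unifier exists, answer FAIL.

Decompose pair/2: pair(node(a, a, a), 0) = pair(X, 0),  node(zero, 0, A) = node(zero, 0, plus(a, A)).
Decompose pair/2: node(a, a, a) = X,  0 = 0.
Bind X := node(a, a, a); no other remaining equation mentions X.
Delete trivial equation 0 = 0.
Decompose node/3: zero = zero,  0 = 0,  A = plus(a, A).
Delete trivial equation zero = zero.
Delete trivial equation 0 = 0.
Occurs check fails: A occurs in plus(a, A); the equation A = plus(a, A) has no finite solution.

FAIL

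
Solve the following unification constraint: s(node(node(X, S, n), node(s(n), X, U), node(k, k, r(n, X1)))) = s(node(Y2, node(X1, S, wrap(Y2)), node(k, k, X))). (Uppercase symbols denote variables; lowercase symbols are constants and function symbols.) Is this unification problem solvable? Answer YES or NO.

Decompose s/1: node(node(X, S, n), node(s(n), X, U), node(k, k, r(n, X1))) = node(Y2, node(X1, S, wrap(Y2)), node(k, k, X)).
Decompose node/3: node(X, S, n) = Y2,  node(s(n), X, U) = node(X1, S, wrap(Y2)),  node(k, k, r(n, X1)) = node(k, k, X).
Bind Y2 := node(X, S, n); substituting into the one remaining equation that mentions Y2 gives: node(s(n), X, U) = node(X1, S, wrap(node(X, S, n))).
Decompose node/3: s(n) = X1,  X = S,  U = wrap(node(X, S, n)).
Bind X1 := s(n); substituting into the one remaining equation that mentions X1 gives: node(k, k, r(n, s(n))) = node(k, k, X).
Bind X := S; substituting into the remaining equations gives: U = wrap(node(S, S, n)),  node(k, k, r(n, s(n))) = node(k, k, S). Substituting into the earlier binding gives Y2 := node(S, S, n).
Bind U := wrap(node(S, S, n)); no other remaining equation mentions U.
Decompose node/3: k = k,  k = k,  r(n, s(n)) = S.
Delete trivial equation k = k.
Delete trivial equation k = k.
Bind S := r(n, s(n)). Substituting into the earlier bindings gives Y2 := node(r(n, s(n)), r(n, s(n)), n), X := r(n, s(n)), U := wrap(node(r(n, s(n)), r(n, s(n)), n)).
No equations remain and no clash or occurs-check failure arose, so a unifier exists.

YES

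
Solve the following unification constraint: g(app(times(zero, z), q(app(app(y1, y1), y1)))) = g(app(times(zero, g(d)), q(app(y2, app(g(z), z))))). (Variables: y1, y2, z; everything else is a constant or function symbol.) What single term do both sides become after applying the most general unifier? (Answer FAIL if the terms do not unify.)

Decompose g/1: app(times(zero, z), q(app(app(y1, y1), y1))) = app(times(zero, g(d)), q(app(y2, app(g(z), z)))).
Decompose app/2: times(zero, z) = times(zero, g(d)),  q(app(app(y1, y1), y1)) = q(app(y2, app(g(z), z))).
Decompose times/2: zero = zero,  z = g(d).
Delete trivial equation zero = zero.
Bind z := g(d); substituting into the remaining equation gives: q(app(app(y1, y1), y1)) = q(app(y2, app(g(g(d)), g(d)))).
Decompose q/1: app(app(y1, y1), y1) = app(y2, app(g(g(d)), g(d))).
Decompose app/2: app(y1, y1) = y2,  y1 = app(g(g(d)), g(d)).
Bind y2 := app(y1, y1); no other remaining equation mentions y2.
Bind y1 := app(g(g(d)), g(d)). Substituting into the earlier binding gives y2 := app(app(g(g(d)), g(d)), app(g(g(d)), g(d))).
Applying the MGU to either side gives g(app(times(zero, g(d)), q(app(app(app(g(g(d)), g(d)), app(g(g(d)), g(d))), app(g(g(d)), g(d)))))).

g(app(times(zero, g(d)), q(app(app(app(g(g(d)), g(d)), app(g(g(d)), g(d))), app(g(g(d)), g(d))))))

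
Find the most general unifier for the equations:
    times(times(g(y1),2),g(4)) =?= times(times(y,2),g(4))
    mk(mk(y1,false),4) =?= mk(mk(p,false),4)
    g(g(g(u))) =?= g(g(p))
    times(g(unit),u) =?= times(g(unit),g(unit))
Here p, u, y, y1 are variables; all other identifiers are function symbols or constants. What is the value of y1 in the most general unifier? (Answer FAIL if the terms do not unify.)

Decompose times/2: times(g(y1),2) =?= times(y,2),  g(4) =?= g(4).
Decompose times/2: g(y1) =?= y,  2 =?= 2.
Bind y := g(y1); no other remaining equation mentions y.
Delete trivial equation 2 =?= 2.
Delete trivial equation g(4) =?= g(4).
Decompose mk/2: mk(y1,false) =?= mk(p,false),  4 =?= 4.
Decompose mk/2: y1 =?= p,  false =?= false.
Bind y1 := p; no other remaining equation mentions y1. Substituting into the earlier binding gives y := g(p).
Delete trivial equation false =?= false.
Delete trivial equation 4 =?= 4.
Decompose g/1: g(g(u)) =?= g(p).
Decompose g/1: g(u) =?= p.
Bind p := g(u); no other remaining equation mentions p. Substituting into the earlier bindings gives y := g(g(u)), y1 := g(u).
Decompose times/2: g(unit) =?= g(unit),  u =?= g(unit).
Delete trivial equation g(unit) =?= g(unit).
Bind u := g(unit). Substituting into the earlier bindings gives y := g(g(g(unit))), y1 := g(g(unit)), p := g(g(unit)).
MGU = { y ↦ g(g(g(unit))), y1 ↦ g(g(unit)), p ↦ g(g(unit)), u ↦ g(unit) }, so y1 ↦ g(g(unit)).

g(g(unit))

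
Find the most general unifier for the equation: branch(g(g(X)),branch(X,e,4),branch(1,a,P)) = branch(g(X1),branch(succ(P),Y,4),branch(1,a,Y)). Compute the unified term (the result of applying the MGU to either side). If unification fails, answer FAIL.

Decompose branch/3: g(g(X)) = g(X1),  branch(X,e,4) = branch(succ(P),Y,4),  branch(1,a,P) = branch(1,a,Y).
Decompose g/1: g(X) = X1.
Bind X1 := g(X); no other remaining equation mentions X1.
Decompose branch/3: X = succ(P),  e = Y,  4 = 4.
Bind X := succ(P); no other remaining equation mentions X. Substituting into the earlier binding gives X1 := g(succ(P)).
Bind Y := e; substituting into the one remaining equation that mentions Y gives: branch(1,a,P) = branch(1,a,e).
Delete trivial equation 4 = 4.
Decompose branch/3: 1 = 1,  a = a,  P = e.
Delete trivial equation 1 = 1.
Delete trivial equation a = a.
Bind P := e. Substituting into the earlier bindings gives X1 := g(succ(e)), X := succ(e).
Applying the MGU to either side gives branch(g(g(succ(e))),branch(succ(e),e,4),branch(1,a,e)).

branch(g(g(succ(e))),branch(succ(e),e,4),branch(1,a,e))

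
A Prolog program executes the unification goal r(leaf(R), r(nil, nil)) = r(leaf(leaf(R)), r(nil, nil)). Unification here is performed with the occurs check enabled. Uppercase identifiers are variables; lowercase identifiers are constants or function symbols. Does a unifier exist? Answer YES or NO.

Decompose r/2: leaf(R) = leaf(leaf(R)),  r(nil, nil) = r(nil, nil).
Decompose leaf/1: R = leaf(R).
Occurs check fails: R occurs in leaf(R); the equation R = leaf(R) has no finite solution.

NO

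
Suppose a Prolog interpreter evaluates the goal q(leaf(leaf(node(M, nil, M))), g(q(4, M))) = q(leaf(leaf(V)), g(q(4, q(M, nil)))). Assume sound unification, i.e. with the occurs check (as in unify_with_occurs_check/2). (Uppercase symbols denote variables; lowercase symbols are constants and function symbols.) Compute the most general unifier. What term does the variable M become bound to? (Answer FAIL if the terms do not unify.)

FAIL

Decompose q/2: leaf(leaf(node(M, nil, M))) = leaf(leaf(V)),  g(q(4, M)) = g(q(4, q(M, nil))).
Decompose leaf/1: leaf(node(M, nil, M)) = leaf(V).
Decompose leaf/1: node(M, nil, M) = V.
Bind V := node(M, nil, M); no other remaining equation mentions V.
Decompose g/1: q(4, M) = q(4, q(M, nil)).
Decompose q/2: 4 = 4,  M = q(M, nil).
Delete trivial equation 4 = 4.
Occurs check fails: M occurs in q(M, nil); the equation M = q(M, nil) has no finite solution.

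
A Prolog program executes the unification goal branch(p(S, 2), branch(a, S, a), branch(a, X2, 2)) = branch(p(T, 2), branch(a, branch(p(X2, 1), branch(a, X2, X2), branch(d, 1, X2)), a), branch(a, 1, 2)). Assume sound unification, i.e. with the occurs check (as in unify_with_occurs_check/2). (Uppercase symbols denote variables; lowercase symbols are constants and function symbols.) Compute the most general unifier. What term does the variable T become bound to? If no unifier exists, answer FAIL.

branch(p(1, 1), branch(a, 1, 1), branch(d, 1, 1))

Decompose branch/3: p(S, 2) = p(T, 2),  branch(a, S, a) = branch(a, branch(p(X2, 1), branch(a, X2, X2), branch(d, 1, X2)), a),  branch(a, X2, 2) = branch(a, 1, 2).
Decompose p/2: S = T,  2 = 2.
Bind S := T; substituting into the one remaining equation that mentions S gives: branch(a, T, a) = branch(a, branch(p(X2, 1), branch(a, X2, X2), branch(d, 1, X2)), a).
Delete trivial equation 2 = 2.
Decompose branch/3: a = a,  T = branch(p(X2, 1), branch(a, X2, X2), branch(d, 1, X2)),  a = a.
Delete trivial equation a = a.
Bind T := branch(p(X2, 1), branch(a, X2, X2), branch(d, 1, X2)); no other remaining equation mentions T. Substituting into the earlier binding gives S := branch(p(X2, 1), branch(a, X2, X2), branch(d, 1, X2)).
Delete trivial equation a = a.
Decompose branch/3: a = a,  X2 = 1,  2 = 2.
Delete trivial equation a = a.
Bind X2 := 1; no other remaining equation mentions X2. Substituting into the earlier bindings gives S := branch(p(1, 1), branch(a, 1, 1), branch(d, 1, 1)), T := branch(p(1, 1), branch(a, 1, 1), branch(d, 1, 1)).
Delete trivial equation 2 = 2.
MGU = { S ↦ branch(p(1, 1), branch(a, 1, 1), branch(d, 1, 1)), T ↦ branch(p(1, 1), branch(a, 1, 1), branch(d, 1, 1)), X2 ↦ 1 }, so T ↦ branch(p(1, 1), branch(a, 1, 1), branch(d, 1, 1)).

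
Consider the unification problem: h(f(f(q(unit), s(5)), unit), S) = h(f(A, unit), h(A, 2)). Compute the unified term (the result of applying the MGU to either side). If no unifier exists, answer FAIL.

Decompose h/2: f(f(q(unit), s(5)), unit) = f(A, unit),  S = h(A, 2).
Decompose f/2: f(q(unit), s(5)) = A,  unit = unit.
Bind A := f(q(unit), s(5)); substituting into the one remaining equation that mentions A gives: S = h(f(q(unit), s(5)), 2).
Delete trivial equation unit = unit.
Bind S := h(f(q(unit), s(5)), 2).
Applying the MGU to either side gives h(f(f(q(unit), s(5)), unit), h(f(q(unit), s(5)), 2)).

h(f(f(q(unit), s(5)), unit), h(f(q(unit), s(5)), 2))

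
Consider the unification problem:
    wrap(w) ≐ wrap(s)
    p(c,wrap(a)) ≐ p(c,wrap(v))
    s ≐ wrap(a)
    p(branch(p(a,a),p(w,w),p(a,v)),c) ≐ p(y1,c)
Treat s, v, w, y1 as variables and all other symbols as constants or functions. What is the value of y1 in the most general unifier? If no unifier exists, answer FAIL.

Decompose wrap/1: w ≐ s.
Bind w := s; substituting into the one remaining equation that mentions w gives: p(branch(p(a,a),p(s,s),p(a,v)),c) ≐ p(y1,c).
Decompose p/2: c ≐ c,  wrap(a) ≐ wrap(v).
Delete trivial equation c ≐ c.
Decompose wrap/1: a ≐ v.
Bind v := a; substituting into the one remaining equation that mentions v gives: p(branch(p(a,a),p(s,s),p(a,a)),c) ≐ p(y1,c).
Bind s := wrap(a); substituting into the remaining equation gives: p(branch(p(a,a),p(wrap(a),wrap(a)),p(a,a)),c) ≐ p(y1,c). Substituting into the earlier binding gives w := wrap(a).
Decompose p/2: branch(p(a,a),p(wrap(a),wrap(a)),p(a,a)) ≐ y1,  c ≐ c.
Bind y1 := branch(p(a,a),p(wrap(a),wrap(a)),p(a,a)); no other remaining equation mentions y1.
Delete trivial equation c ≐ c.
MGU = { w := wrap(a), v := a, s := wrap(a), y1 := branch(p(a,a),p(wrap(a),wrap(a)),p(a,a)) }, so y1 := branch(p(a,a),p(wrap(a),wrap(a)),p(a,a)).

branch(p(a,a),p(wrap(a),wrap(a)),p(a,a))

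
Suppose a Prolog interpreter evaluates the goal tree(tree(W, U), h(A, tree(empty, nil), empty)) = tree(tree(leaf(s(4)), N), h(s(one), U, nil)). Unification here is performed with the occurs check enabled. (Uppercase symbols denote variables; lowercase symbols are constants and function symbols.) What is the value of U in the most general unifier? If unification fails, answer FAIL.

FAIL

Decompose tree/2: tree(W, U) = tree(leaf(s(4)), N),  h(A, tree(empty, nil), empty) = h(s(one), U, nil).
Decompose tree/2: W = leaf(s(4)),  U = N.
Bind W := leaf(s(4)); no other remaining equation mentions W.
Bind U := N; substituting into the remaining equation gives: h(A, tree(empty, nil), empty) = h(s(one), N, nil).
Decompose h/3: A = s(one),  tree(empty, nil) = N,  empty = nil.
Bind A := s(one); no other remaining equation mentions A.
Bind N := tree(empty, nil); no other remaining equation mentions N. Substituting into the earlier binding gives U := tree(empty, nil).
Clash: constants empty and nil differ; no unifier exists.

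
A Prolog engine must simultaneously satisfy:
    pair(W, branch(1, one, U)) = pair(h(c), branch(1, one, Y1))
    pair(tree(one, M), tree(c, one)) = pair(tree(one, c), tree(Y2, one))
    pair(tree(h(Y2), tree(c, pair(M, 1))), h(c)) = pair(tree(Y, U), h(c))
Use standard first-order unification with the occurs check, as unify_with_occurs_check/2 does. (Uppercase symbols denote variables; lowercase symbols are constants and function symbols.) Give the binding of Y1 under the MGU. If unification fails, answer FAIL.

tree(c, pair(c, 1))

Decompose pair/2: W = h(c),  branch(1, one, U) = branch(1, one, Y1).
Bind W := h(c); no other remaining equation mentions W.
Decompose branch/3: 1 = 1,  one = one,  U = Y1.
Delete trivial equation 1 = 1.
Delete trivial equation one = one.
Bind U := Y1; substituting into the one remaining equation that mentions U gives: pair(tree(h(Y2), tree(c, pair(M, 1))), h(c)) = pair(tree(Y, Y1), h(c)).
Decompose pair/2: tree(one, M) = tree(one, c),  tree(c, one) = tree(Y2, one).
Decompose tree/2: one = one,  M = c.
Delete trivial equation one = one.
Bind M := c; substituting into the one remaining equation that mentions M gives: pair(tree(h(Y2), tree(c, pair(c, 1))), h(c)) = pair(tree(Y, Y1), h(c)).
Decompose tree/2: c = Y2,  one = one.
Bind Y2 := c; substituting into the one remaining equation that mentions Y2 gives: pair(tree(h(c), tree(c, pair(c, 1))), h(c)) = pair(tree(Y, Y1), h(c)).
Delete trivial equation one = one.
Decompose pair/2: tree(h(c), tree(c, pair(c, 1))) = tree(Y, Y1),  h(c) = h(c).
Decompose tree/2: h(c) = Y,  tree(c, pair(c, 1)) = Y1.
Bind Y := h(c); no other remaining equation mentions Y.
Bind Y1 := tree(c, pair(c, 1)); no other remaining equation mentions Y1. Substituting into the earlier binding gives U := tree(c, pair(c, 1)).
Delete trivial equation h(c) = h(c).
MGU = { W ↦ h(c), U ↦ tree(c, pair(c, 1)), M ↦ c, Y2 ↦ c, Y ↦ h(c), Y1 ↦ tree(c, pair(c, 1)) }, so Y1 ↦ tree(c, pair(c, 1)).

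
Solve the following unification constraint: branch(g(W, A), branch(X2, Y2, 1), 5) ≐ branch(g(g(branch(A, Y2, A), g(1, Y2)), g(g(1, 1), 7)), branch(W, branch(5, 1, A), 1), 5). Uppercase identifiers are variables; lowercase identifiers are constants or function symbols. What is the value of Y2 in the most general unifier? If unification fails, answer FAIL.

Decompose branch/3: g(W, A) ≐ g(g(branch(A, Y2, A), g(1, Y2)), g(g(1, 1), 7)),  branch(X2, Y2, 1) ≐ branch(W, branch(5, 1, A), 1),  5 ≐ 5.
Decompose g/2: W ≐ g(branch(A, Y2, A), g(1, Y2)),  A ≐ g(g(1, 1), 7).
Bind W := g(branch(A, Y2, A), g(1, Y2)); substituting into the one remaining equation that mentions W gives: branch(X2, Y2, 1) ≐ branch(g(branch(A, Y2, A), g(1, Y2)), branch(5, 1, A), 1).
Bind A := g(g(1, 1), 7); substituting into the one remaining equation that mentions A gives: branch(X2, Y2, 1) ≐ branch(g(branch(g(g(1, 1), 7), Y2, g(g(1, 1), 7)), g(1, Y2)), branch(5, 1, g(g(1, 1), 7)), 1). Substituting into the earlier binding gives W := g(branch(g(g(1, 1), 7), Y2, g(g(1, 1), 7)), g(1, Y2)).
Decompose branch/3: X2 ≐ g(branch(g(g(1, 1), 7), Y2, g(g(1, 1), 7)), g(1, Y2)),  Y2 ≐ branch(5, 1, g(g(1, 1), 7)),  1 ≐ 1.
Bind X2 := g(branch(g(g(1, 1), 7), Y2, g(g(1, 1), 7)), g(1, Y2)); no other remaining equation mentions X2.
Bind Y2 := branch(5, 1, g(g(1, 1), 7)); no other remaining equation mentions Y2. Substituting into the earlier bindings gives W := g(branch(g(g(1, 1), 7), branch(5, 1, g(g(1, 1), 7)), g(g(1, 1), 7)), g(1, branch(5, 1, g(g(1, 1), 7)))), X2 := g(branch(g(g(1, 1), 7), branch(5, 1, g(g(1, 1), 7)), g(g(1, 1), 7)), g(1, branch(5, 1, g(g(1, 1), 7)))).
Delete trivial equation 1 ≐ 1.
Delete trivial equation 5 ≐ 5.
MGU = { W := g(branch(g(g(1, 1), 7), branch(5, 1, g(g(1, 1), 7)), g(g(1, 1), 7)), g(1, branch(5, 1, g(g(1, 1), 7)))), A := g(g(1, 1), 7), X2 := g(branch(g(g(1, 1), 7), branch(5, 1, g(g(1, 1), 7)), g(g(1, 1), 7)), g(1, branch(5, 1, g(g(1, 1), 7)))), Y2 := branch(5, 1, g(g(1, 1), 7)) }, so Y2 := branch(5, 1, g(g(1, 1), 7)).

branch(5, 1, g(g(1, 1), 7))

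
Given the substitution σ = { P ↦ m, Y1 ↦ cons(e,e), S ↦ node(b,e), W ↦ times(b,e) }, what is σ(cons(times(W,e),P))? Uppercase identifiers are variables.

Replace each occurrence of P with m.
Replace each occurrence of W with times(b,e).
Result: cons(times(times(b,e),e),m).

cons(times(times(b,e),e),m)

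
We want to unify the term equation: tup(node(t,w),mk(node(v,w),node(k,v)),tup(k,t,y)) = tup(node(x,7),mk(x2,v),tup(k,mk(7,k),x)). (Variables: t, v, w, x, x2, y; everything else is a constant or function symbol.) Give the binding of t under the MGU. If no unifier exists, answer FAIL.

Decompose tup/3: node(t,w) = node(x,7),  mk(node(v,w),node(k,v)) = mk(x2,v),  tup(k,t,y) = tup(k,mk(7,k),x).
Decompose node/2: t = x,  w = 7.
Bind t := x; substituting into the one remaining equation that mentions t gives: tup(k,x,y) = tup(k,mk(7,k),x).
Bind w := 7; substituting into the one remaining equation that mentions w gives: mk(node(v,7),node(k,v)) = mk(x2,v).
Decompose mk/2: node(v,7) = x2,  node(k,v) = v.
Bind x2 := node(v,7); no other remaining equation mentions x2.
Occurs check fails: v occurs in node(k,v); the equation v = node(k,v) has no finite solution.

FAIL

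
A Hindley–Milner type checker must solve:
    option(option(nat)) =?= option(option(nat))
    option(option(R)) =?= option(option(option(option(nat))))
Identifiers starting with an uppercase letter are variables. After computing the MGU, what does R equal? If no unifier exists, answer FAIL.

option(option(nat))

Delete trivial equation option(option(nat)) =?= option(option(nat)).
Decompose option/1: option(R) =?= option(option(option(nat))).
Decompose option/1: R =?= option(option(nat)).
Bind R := option(option(nat)).
MGU = { R ↦ option(option(nat)) }, so R ↦ option(option(nat)).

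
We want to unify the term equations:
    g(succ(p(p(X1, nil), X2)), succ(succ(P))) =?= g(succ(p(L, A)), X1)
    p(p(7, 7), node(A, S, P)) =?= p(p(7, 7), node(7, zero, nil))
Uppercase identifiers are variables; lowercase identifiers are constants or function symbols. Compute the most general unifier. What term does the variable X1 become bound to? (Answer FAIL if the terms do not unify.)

Decompose g/2: succ(p(p(X1, nil), X2)) =?= succ(p(L, A)),  succ(succ(P)) =?= X1.
Decompose succ/1: p(p(X1, nil), X2) =?= p(L, A).
Decompose p/2: p(X1, nil) =?= L,  X2 =?= A.
Bind L := p(X1, nil); no other remaining equation mentions L.
Bind X2 := A; no other remaining equation mentions X2.
Bind X1 := succ(succ(P)); no other remaining equation mentions X1. Substituting into the earlier binding gives L := p(succ(succ(P)), nil).
Decompose p/2: p(7, 7) =?= p(7, 7),  node(A, S, P) =?= node(7, zero, nil).
Delete trivial equation p(7, 7) =?= p(7, 7).
Decompose node/3: A =?= 7,  S =?= zero,  P =?= nil.
Bind A := 7; no other remaining equation mentions A. Substituting into the earlier binding gives X2 := 7.
Bind S := zero; no other remaining equation mentions S.
Bind P := nil. Substituting into the earlier bindings gives L := p(succ(succ(nil)), nil), X1 := succ(succ(nil)).
MGU = { L ↦ p(succ(succ(nil)), nil), X2 ↦ 7, X1 ↦ succ(succ(nil)), A ↦ 7, S ↦ zero, P ↦ nil }, so X1 ↦ succ(succ(nil)).

succ(succ(nil))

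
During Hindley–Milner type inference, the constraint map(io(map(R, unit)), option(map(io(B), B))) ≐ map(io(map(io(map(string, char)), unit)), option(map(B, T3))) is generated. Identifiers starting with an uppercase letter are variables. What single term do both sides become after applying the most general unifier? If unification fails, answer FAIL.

FAIL

Decompose map/2: io(map(R, unit)) ≐ io(map(io(map(string, char)), unit)),  option(map(io(B), B)) ≐ option(map(B, T3)).
Decompose io/1: map(R, unit) ≐ map(io(map(string, char)), unit).
Decompose map/2: R ≐ io(map(string, char)),  unit ≐ unit.
Bind R := io(map(string, char)); no other remaining equation mentions R.
Delete trivial equation unit ≐ unit.
Decompose option/1: map(io(B), B) ≐ map(B, T3).
Decompose map/2: io(B) ≐ B,  B ≐ T3.
Occurs check fails: B occurs in io(B); the equation B ≐ io(B) has no finite solution.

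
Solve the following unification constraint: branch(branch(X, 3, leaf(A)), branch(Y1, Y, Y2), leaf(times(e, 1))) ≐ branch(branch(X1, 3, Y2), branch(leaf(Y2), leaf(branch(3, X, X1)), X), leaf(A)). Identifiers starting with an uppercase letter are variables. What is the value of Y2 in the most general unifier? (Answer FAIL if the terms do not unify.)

leaf(times(e, 1))

Decompose branch/3: branch(X, 3, leaf(A)) ≐ branch(X1, 3, Y2),  branch(Y1, Y, Y2) ≐ branch(leaf(Y2), leaf(branch(3, X, X1)), X),  leaf(times(e, 1)) ≐ leaf(A).
Decompose branch/3: X ≐ X1,  3 ≐ 3,  leaf(A) ≐ Y2.
Bind X := X1; substituting into the one remaining equation that mentions X gives: branch(Y1, Y, Y2) ≐ branch(leaf(Y2), leaf(branch(3, X1, X1)), X1).
Delete trivial equation 3 ≐ 3.
Bind Y2 := leaf(A); substituting into the one remaining equation that mentions Y2 gives: branch(Y1, Y, leaf(A)) ≐ branch(leaf(leaf(A)), leaf(branch(3, X1, X1)), X1).
Decompose branch/3: Y1 ≐ leaf(leaf(A)),  Y ≐ leaf(branch(3, X1, X1)),  leaf(A) ≐ X1.
Bind Y1 := leaf(leaf(A)); no other remaining equation mentions Y1.
Bind Y := leaf(branch(3, X1, X1)); no other remaining equation mentions Y.
Bind X1 := leaf(A); no other remaining equation mentions X1. Substituting into the earlier bindings gives X := leaf(A), Y := leaf(branch(3, leaf(A), leaf(A))).
Decompose leaf/1: times(e, 1) ≐ A.
Bind A := times(e, 1). Substituting into the earlier bindings gives X := leaf(times(e, 1)), Y2 := leaf(times(e, 1)), Y1 := leaf(leaf(times(e, 1))), Y := leaf(branch(3, leaf(times(e, 1)), leaf(times(e, 1)))), X1 := leaf(times(e, 1)).
MGU = { X -> leaf(times(e, 1)), Y2 -> leaf(times(e, 1)), Y1 -> leaf(leaf(times(e, 1))), Y -> leaf(branch(3, leaf(times(e, 1)), leaf(times(e, 1)))), X1 -> leaf(times(e, 1)), A -> times(e, 1) }, so Y2 -> leaf(times(e, 1)).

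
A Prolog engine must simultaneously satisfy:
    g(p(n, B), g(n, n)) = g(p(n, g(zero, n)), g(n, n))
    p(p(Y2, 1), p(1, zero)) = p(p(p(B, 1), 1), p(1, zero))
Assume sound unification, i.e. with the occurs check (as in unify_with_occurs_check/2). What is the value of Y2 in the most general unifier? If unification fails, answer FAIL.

Decompose g/2: p(n, B) = p(n, g(zero, n)),  g(n, n) = g(n, n).
Decompose p/2: n = n,  B = g(zero, n).
Delete trivial equation n = n.
Bind B := g(zero, n); substituting into the one remaining equation that mentions B gives: p(p(Y2, 1), p(1, zero)) = p(p(p(g(zero, n), 1), 1), p(1, zero)).
Delete trivial equation g(n, n) = g(n, n).
Decompose p/2: p(Y2, 1) = p(p(g(zero, n), 1), 1),  p(1, zero) = p(1, zero).
Decompose p/2: Y2 = p(g(zero, n), 1),  1 = 1.
Bind Y2 := p(g(zero, n), 1); no other remaining equation mentions Y2.
Delete trivial equation 1 = 1.
Delete trivial equation p(1, zero) = p(1, zero).
MGU = { B ↦ g(zero, n), Y2 ↦ p(g(zero, n), 1) }, so Y2 ↦ p(g(zero, n), 1).

p(g(zero, n), 1)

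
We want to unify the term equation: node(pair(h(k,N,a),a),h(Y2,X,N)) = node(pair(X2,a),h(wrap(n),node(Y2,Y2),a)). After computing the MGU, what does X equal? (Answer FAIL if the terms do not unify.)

node(wrap(n),wrap(n))

Decompose node/2: pair(h(k,N,a),a) = pair(X2,a),  h(Y2,X,N) = h(wrap(n),node(Y2,Y2),a).
Decompose pair/2: h(k,N,a) = X2,  a = a.
Bind X2 := h(k,N,a); no other remaining equation mentions X2.
Delete trivial equation a = a.
Decompose h/3: Y2 = wrap(n),  X = node(Y2,Y2),  N = a.
Bind Y2 := wrap(n); substituting into the one remaining equation that mentions Y2 gives: X = node(wrap(n),wrap(n)).
Bind X := node(wrap(n),wrap(n)); no other remaining equation mentions X.
Bind N := a. Substituting into the earlier binding gives X2 := h(k,a,a).
MGU = { X2 ↦ h(k,a,a), Y2 ↦ wrap(n), X ↦ node(wrap(n),wrap(n)), N ↦ a }, so X ↦ node(wrap(n),wrap(n)).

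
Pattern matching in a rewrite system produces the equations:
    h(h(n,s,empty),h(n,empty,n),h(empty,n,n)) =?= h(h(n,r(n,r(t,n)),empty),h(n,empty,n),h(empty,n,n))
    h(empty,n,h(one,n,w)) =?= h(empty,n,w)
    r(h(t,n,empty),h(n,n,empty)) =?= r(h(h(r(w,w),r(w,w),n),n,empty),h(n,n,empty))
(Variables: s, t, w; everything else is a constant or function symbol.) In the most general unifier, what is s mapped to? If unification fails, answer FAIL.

Decompose h/3: h(n,s,empty) =?= h(n,r(n,r(t,n)),empty),  h(n,empty,n) =?= h(n,empty,n),  h(empty,n,n) =?= h(empty,n,n).
Decompose h/3: n =?= n,  s =?= r(n,r(t,n)),  empty =?= empty.
Delete trivial equation n =?= n.
Bind s := r(n,r(t,n)); no other remaining equation mentions s.
Delete trivial equation empty =?= empty.
Delete trivial equation h(n,empty,n) =?= h(n,empty,n).
Delete trivial equation h(empty,n,n) =?= h(empty,n,n).
Decompose h/3: empty =?= empty,  n =?= n,  h(one,n,w) =?= w.
Delete trivial equation empty =?= empty.
Delete trivial equation n =?= n.
Occurs check fails: w occurs in h(one,n,w); the equation w =?= h(one,n,w) has no finite solution.

FAIL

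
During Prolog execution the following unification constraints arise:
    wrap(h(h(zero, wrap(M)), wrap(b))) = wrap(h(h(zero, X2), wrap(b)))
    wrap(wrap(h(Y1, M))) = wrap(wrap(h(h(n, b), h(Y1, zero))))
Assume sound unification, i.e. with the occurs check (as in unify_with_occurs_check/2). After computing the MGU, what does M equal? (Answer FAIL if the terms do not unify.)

Decompose wrap/1: h(h(zero, wrap(M)), wrap(b)) = h(h(zero, X2), wrap(b)).
Decompose h/2: h(zero, wrap(M)) = h(zero, X2),  wrap(b) = wrap(b).
Decompose h/2: zero = zero,  wrap(M) = X2.
Delete trivial equation zero = zero.
Bind X2 := wrap(M); no other remaining equation mentions X2.
Delete trivial equation wrap(b) = wrap(b).
Decompose wrap/1: wrap(h(Y1, M)) = wrap(h(h(n, b), h(Y1, zero))).
Decompose wrap/1: h(Y1, M) = h(h(n, b), h(Y1, zero)).
Decompose h/2: Y1 = h(n, b),  M = h(Y1, zero).
Bind Y1 := h(n, b); substituting into the remaining equation gives: M = h(h(n, b), zero).
Bind M := h(h(n, b), zero). Substituting into the earlier binding gives X2 := wrap(h(h(n, b), zero)).
MGU = { X2 = wrap(h(h(n, b), zero)), Y1 = h(n, b), M = h(h(n, b), zero) }, so M = h(h(n, b), zero).

h(h(n, b), zero)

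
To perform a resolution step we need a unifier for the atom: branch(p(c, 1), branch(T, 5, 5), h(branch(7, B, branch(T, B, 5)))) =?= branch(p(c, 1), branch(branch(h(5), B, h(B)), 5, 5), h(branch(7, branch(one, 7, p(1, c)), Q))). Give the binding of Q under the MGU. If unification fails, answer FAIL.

Decompose branch/3: p(c, 1) =?= p(c, 1),  branch(T, 5, 5) =?= branch(branch(h(5), B, h(B)), 5, 5),  h(branch(7, B, branch(T, B, 5))) =?= h(branch(7, branch(one, 7, p(1, c)), Q)).
Delete trivial equation p(c, 1) =?= p(c, 1).
Decompose branch/3: T =?= branch(h(5), B, h(B)),  5 =?= 5,  5 =?= 5.
Bind T := branch(h(5), B, h(B)); substituting into the one remaining equation that mentions T gives: h(branch(7, B, branch(branch(h(5), B, h(B)), B, 5))) =?= h(branch(7, branch(one, 7, p(1, c)), Q)).
Delete trivial equation 5 =?= 5.
Delete trivial equation 5 =?= 5.
Decompose h/1: branch(7, B, branch(branch(h(5), B, h(B)), B, 5)) =?= branch(7, branch(one, 7, p(1, c)), Q).
Decompose branch/3: 7 =?= 7,  B =?= branch(one, 7, p(1, c)),  branch(branch(h(5), B, h(B)), B, 5) =?= Q.
Delete trivial equation 7 =?= 7.
Bind B := branch(one, 7, p(1, c)); substituting into the remaining equation gives: branch(branch(h(5), branch(one, 7, p(1, c)), h(branch(one, 7, p(1, c)))), branch(one, 7, p(1, c)), 5) =?= Q. Substituting into the earlier binding gives T := branch(h(5), branch(one, 7, p(1, c)), h(branch(one, 7, p(1, c)))).
Bind Q := branch(branch(h(5), branch(one, 7, p(1, c)), h(branch(one, 7, p(1, c)))), branch(one, 7, p(1, c)), 5).
MGU = { T := branch(h(5), branch(one, 7, p(1, c)), h(branch(one, 7, p(1, c)))), B := branch(one, 7, p(1, c)), Q := branch(branch(h(5), branch(one, 7, p(1, c)), h(branch(one, 7, p(1, c)))), branch(one, 7, p(1, c)), 5) }, so Q := branch(branch(h(5), branch(one, 7, p(1, c)), h(branch(one, 7, p(1, c)))), branch(one, 7, p(1, c)), 5).

branch(branch(h(5), branch(one, 7, p(1, c)), h(branch(one, 7, p(1, c)))), branch(one, 7, p(1, c)), 5)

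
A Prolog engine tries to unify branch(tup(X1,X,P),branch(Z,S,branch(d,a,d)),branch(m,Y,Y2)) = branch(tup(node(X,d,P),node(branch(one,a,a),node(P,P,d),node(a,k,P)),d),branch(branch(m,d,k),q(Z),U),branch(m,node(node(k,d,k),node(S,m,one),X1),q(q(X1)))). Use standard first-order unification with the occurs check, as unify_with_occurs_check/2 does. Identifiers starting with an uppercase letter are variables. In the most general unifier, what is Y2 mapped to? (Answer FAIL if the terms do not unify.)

q(q(node(node(branch(one,a,a),node(d,d,d),node(a,k,d)),d,d)))

Decompose branch/3: tup(X1,X,P) = tup(node(X,d,P),node(branch(one,a,a),node(P,P,d),node(a,k,P)),d),  branch(Z,S,branch(d,a,d)) = branch(branch(m,d,k),q(Z),U),  branch(m,Y,Y2) = branch(m,node(node(k,d,k),node(S,m,one),X1),q(q(X1))).
Decompose tup/3: X1 = node(X,d,P),  X = node(branch(one,a,a),node(P,P,d),node(a,k,P)),  P = d.
Bind X1 := node(X,d,P); substituting into the one remaining equation that mentions X1 gives: branch(m,Y,Y2) = branch(m,node(node(k,d,k),node(S,m,one),node(X,d,P)),q(q(node(X,d,P)))).
Bind X := node(branch(one,a,a),node(P,P,d),node(a,k,P)); substituting into the one remaining equation that mentions X gives: branch(m,Y,Y2) = branch(m,node(node(k,d,k),node(S,m,one),node(node(branch(one,a,a),node(P,P,d),node(a,k,P)),d,P)),q(q(node(node(branch(one,a,a),node(P,P,d),node(a,k,P)),d,P)))). Substituting into the earlier binding gives X1 := node(node(branch(one,a,a),node(P,P,d),node(a,k,P)),d,P).
Bind P := d; substituting into the one remaining equation that mentions P gives: branch(m,Y,Y2) = branch(m,node(node(k,d,k),node(S,m,one),node(node(branch(one,a,a),node(d,d,d),node(a,k,d)),d,d)),q(q(node(node(branch(one,a,a),node(d,d,d),node(a,k,d)),d,d)))). Substituting into the earlier bindings gives X1 := node(node(branch(one,a,a),node(d,d,d),node(a,k,d)),d,d), X := node(branch(one,a,a),node(d,d,d),node(a,k,d)).
Decompose branch/3: Z = branch(m,d,k),  S = q(Z),  branch(d,a,d) = U.
Bind Z := branch(m,d,k); substituting into the one remaining equation that mentions Z gives: S = q(branch(m,d,k)).
Bind S := q(branch(m,d,k)); substituting into the one remaining equation that mentions S gives: branch(m,Y,Y2) = branch(m,node(node(k,d,k),node(q(branch(m,d,k)),m,one),node(node(branch(one,a,a),node(d,d,d),node(a,k,d)),d,d)),q(q(node(node(branch(one,a,a),node(d,d,d),node(a,k,d)),d,d)))).
Bind U := branch(d,a,d); no other remaining equation mentions U.
Decompose branch/3: m = m,  Y = node(node(k,d,k),node(q(branch(m,d,k)),m,one),node(node(branch(one,a,a),node(d,d,d),node(a,k,d)),d,d)),  Y2 = q(q(node(node(branch(one,a,a),node(d,d,d),node(a,k,d)),d,d))).
Delete trivial equation m = m.
Bind Y := node(node(k,d,k),node(q(branch(m,d,k)),m,one),node(node(branch(one,a,a),node(d,d,d),node(a,k,d)),d,d)); no other remaining equation mentions Y.
Bind Y2 := q(q(node(node(branch(one,a,a),node(d,d,d),node(a,k,d)),d,d))).
MGU = { X1 = node(node(branch(one,a,a),node(d,d,d),node(a,k,d)),d,d), X = node(branch(one,a,a),node(d,d,d),node(a,k,d)), P = d, Z = branch(m,d,k), S = q(branch(m,d,k)), U = branch(d,a,d), Y = node(node(k,d,k),node(q(branch(m,d,k)),m,one),node(node(branch(one,a,a),node(d,d,d),node(a,k,d)),d,d)), Y2 = q(q(node(node(branch(one,a,a),node(d,d,d),node(a,k,d)),d,d))) }, so Y2 = q(q(node(node(branch(one,a,a),node(d,d,d),node(a,k,d)),d,d))).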